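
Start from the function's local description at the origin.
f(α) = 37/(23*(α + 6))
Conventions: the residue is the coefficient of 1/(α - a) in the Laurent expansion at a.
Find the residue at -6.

At the order-1 pole -6 set g(α) = (α - (-6))*f(α) = 37/23.
Simple pole: residue = g(a) at a = -6, which is 37/23.

The residue is 37/23.


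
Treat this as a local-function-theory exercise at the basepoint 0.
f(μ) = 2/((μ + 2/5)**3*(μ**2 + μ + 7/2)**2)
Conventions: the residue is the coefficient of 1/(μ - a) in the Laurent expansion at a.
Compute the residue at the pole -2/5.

The residue is -80000000/705911761.

At the order-3 pole -2/5 set g(μ) = (μ - (-2/5))^3*f(μ) = 2/(μ**2 + μ + 7/2)**2.
Order-3 pole: residue = g''(a)/2; g''(-2/5) = -160000000/705911761, so the residue is -80000000/705911761.


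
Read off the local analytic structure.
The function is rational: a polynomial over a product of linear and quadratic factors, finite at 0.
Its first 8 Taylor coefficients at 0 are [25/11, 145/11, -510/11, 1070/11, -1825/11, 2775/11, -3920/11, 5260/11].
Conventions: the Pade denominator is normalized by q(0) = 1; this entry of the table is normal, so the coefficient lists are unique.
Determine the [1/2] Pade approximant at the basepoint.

Taylor coefficients needed (read off): a_0 = 25/11, a_1 = 145/11, a_2 = -510/11, a_3 = 1070/11.
Write the denominator as Q(n) = 1 + q1*n + q2*n^2. Requiring Q*f - P = O(n^4) with deg P <= 1 kills the coefficients of n^2..n^3 in Q*f:
  n^2: a_2 + q1*a_1 + q2*a_0 = 0, i.e. -510/11 + (145/11)*q1 + (25/11)*q2 = 0.
  n^3: a_3 + q1*a_2 + q2*a_1 = 0, i.e. 1070/11 + (-510/11)*q1 + (145/11)*q2 = 0.
Solving this linear system: q1 = 4028/1351, q2 = 4198/1351.
The numerator is Q*f truncated at degree 1: P0 = a_0 = 25/11; P1 = a_1 + q1*a_0 = 296595/14861.

The Pade approximant has numerator coefficients [25/11, 296595/14861]; denominator coefficients [1, 4028/1351, 4198/1351].


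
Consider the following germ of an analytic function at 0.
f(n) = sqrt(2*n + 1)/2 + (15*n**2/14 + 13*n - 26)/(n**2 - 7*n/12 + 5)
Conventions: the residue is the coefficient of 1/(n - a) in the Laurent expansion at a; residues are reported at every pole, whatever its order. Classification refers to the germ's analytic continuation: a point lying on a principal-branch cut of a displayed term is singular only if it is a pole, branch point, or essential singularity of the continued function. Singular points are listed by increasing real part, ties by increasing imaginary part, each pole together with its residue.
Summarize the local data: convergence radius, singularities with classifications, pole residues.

Radius of convergence at 0: 1/2.
At -1/2: an algebraic (square-root) branch point.
At (7/24) - ((1/24)*sqrt(2831))*i: a pole of order 1; residue (109/16) - ((13/112)*sqrt(2831))*i.
At (7/24) + ((1/24)*sqrt(2831))*i: a pole of order 1; residue (109/16) + ((13/112)*sqrt(2831))*i.

Denominator factor (n**2 - 7*n/12 + 5): discriminant -2831/144, complex-conjugate roots (7/24) + ((1/24)*sqrt(2831))*i and (7/24) - ((1/24)*sqrt(2831))*i; poles of order 1, moduli sqrt(5) and sqrt(5).
Branch term (1/2)*sqrt(1 - n/(-1/2)): its argument vanishes at n = -1/2, a square-root branch point, modulus 1/2.
The radius of convergence is the smallest modulus among the singular points: 1/2.
The branch term is analytic at (7/24) - ((1/24)*sqrt(2831))*i and contributes nothing to the residue; only the rational part matters.
The factor n**2 - 7*n/12 + 5 splits as (n - a)(n - a') with a = (7/24) - ((1/24)*sqrt(2831))*i, a' = (7/24) + ((1/24)*sqrt(2831))*i. At the order-1 pole a set g(n) = (n - a)*(rational part) = [15*n**2/14 + 13*n - 26] / (n - a').
Simple pole: residue = g(a) at a = (7/24) - ((1/24)*sqrt(2831))*i, which is (109/16) - ((13/112)*sqrt(2831))*i.
The branch term is analytic at (7/24) + ((1/24)*sqrt(2831))*i and contributes nothing to the residue; only the rational part matters.
The factor n**2 - 7*n/12 + 5 splits as (n - a)(n - a') with a = (7/24) + ((1/24)*sqrt(2831))*i, a' = (7/24) - ((1/24)*sqrt(2831))*i. At the order-1 pole a set g(n) = (n - a)*(rational part) = [15*n**2/14 + 13*n - 26] / (n - a').
Simple pole: residue = g(a) at a = (7/24) + ((1/24)*sqrt(2831))*i, which is (109/16) + ((13/112)*sqrt(2831))*i.
List the singular points by increasing real part (a conjugate pair: the negative imaginary part first).


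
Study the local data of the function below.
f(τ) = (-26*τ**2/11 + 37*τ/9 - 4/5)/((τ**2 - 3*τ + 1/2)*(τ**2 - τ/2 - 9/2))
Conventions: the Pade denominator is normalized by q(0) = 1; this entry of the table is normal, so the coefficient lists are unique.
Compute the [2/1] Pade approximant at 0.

The Pade approximant has numerator coefficients [16/45, -1698236/1003995, 8362528/11043945]; denominator coefficients [1, -122873/22311].

Taylor coefficients needed (expand at 0): a_0 = 16/45, a_1 = 4/15, a_2 = 9916/4455, a_3 = 491492/40095.
Write the denominator as Q(τ) = 1 + q1*τ. Requiring Q*f - P = O(τ^4) with deg P <= 2 kills the coefficients of τ^3..τ^3 in Q*f:
  τ^3: a_3 + q1*a_2 = 0, i.e. 491492/40095 + (9916/4455)*q1 = 0.
Solving this linear system: q1 = -122873/22311.
The numerator is Q*f truncated at degree 2: P0 = a_0 = 16/45; P1 = a_1 + q1*a_0 = -1698236/1003995; P2 = a_2 + q1*a_1 = 8362528/11043945.


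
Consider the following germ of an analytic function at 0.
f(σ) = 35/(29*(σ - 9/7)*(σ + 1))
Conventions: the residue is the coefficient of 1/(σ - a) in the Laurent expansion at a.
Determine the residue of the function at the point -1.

The residue is -245/464.

At the order-1 pole -1 set g(σ) = (σ - (-1))*f(σ) = 35/(29*(σ - 9/7)).
Simple pole: residue = g(a) at a = -1, which is -245/464.


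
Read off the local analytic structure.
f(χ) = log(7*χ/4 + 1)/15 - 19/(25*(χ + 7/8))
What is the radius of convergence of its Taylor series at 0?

Denominator factor (χ + 7/8): pole of order 1 at -7/8, modulus 7/8.
Branch term (1/15)*log(1 - χ/(-4/7)): its argument vanishes at χ = -4/7, a logarithmic branch point, modulus 4/7.
The radius of convergence is the smallest modulus among the singular points: 4/7.

The radius of convergence is 4/7.


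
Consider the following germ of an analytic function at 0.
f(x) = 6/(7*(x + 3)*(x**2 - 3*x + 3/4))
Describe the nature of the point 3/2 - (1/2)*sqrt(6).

The denominator factor x**2 - 3*x + 3/4 vanishes at 3/2 - (1/2)*sqrt(6) and appears to the power 1; the numerator there equals 6/7, nonzero, and no other factor vanishes.
Hence a pole whose order is the multiplicity, 1.

The point is a pole of order 1.


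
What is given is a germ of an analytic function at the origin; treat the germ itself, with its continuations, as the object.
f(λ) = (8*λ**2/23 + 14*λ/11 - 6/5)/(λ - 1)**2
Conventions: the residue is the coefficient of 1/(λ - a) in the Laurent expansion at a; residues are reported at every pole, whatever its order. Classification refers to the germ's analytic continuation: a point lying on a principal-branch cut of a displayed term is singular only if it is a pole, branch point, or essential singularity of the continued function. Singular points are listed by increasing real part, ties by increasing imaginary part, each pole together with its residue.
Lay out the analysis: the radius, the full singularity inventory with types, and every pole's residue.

Radius of convergence at 0: 1.
At 1: a pole of order 2; residue 498/253.

Denominator factor (λ - 1)^2: pole of order 2 at 1, modulus 1.
The radius of convergence is the smallest modulus among the singular points: 1.
At the order-2 pole 1 set g(λ) = (λ - (1))^2*f(λ) = 8*λ**2/23 + 14*λ/11 - 6/5.
Order-2 pole: residue = g'(a); g'(1) = 498/253, so the residue is 498/253.


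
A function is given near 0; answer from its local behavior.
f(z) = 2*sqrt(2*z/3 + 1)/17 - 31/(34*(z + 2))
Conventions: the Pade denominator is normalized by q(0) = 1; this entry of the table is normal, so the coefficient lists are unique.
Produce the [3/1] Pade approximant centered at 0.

Taylor coefficients needed (expand at 0): a_0 = -23/68, a_1 = 109/408, a_2 = -295/2448, a_3 = 869/14688, a_4 = -2591/88128.
Write the denominator as Q(z) = 1 + q1*z. Requiring Q*f - P = O(z^5) with deg P <= 3 kills the coefficients of z^4..z^4 in Q*f:
  z^4: a_4 + q1*a_3 = 0, i.e. -2591/88128 + (869/14688)*q1 = 0.
Solving this linear system: q1 = 2591/5214.
The numerator is Q*f truncated at degree 3: P0 = a_0 = -23/68; P1 = a_1 + q1*a_0 = 4391/44319; P2 = a_2 + q1*a_1 = 181/14773; P3 = a_3 + q1*a_2 = -287/398871.

The Pade approximant has numerator coefficients [-23/68, 4391/44319, 181/14773, -287/398871]; denominator coefficients [1, 2591/5214].


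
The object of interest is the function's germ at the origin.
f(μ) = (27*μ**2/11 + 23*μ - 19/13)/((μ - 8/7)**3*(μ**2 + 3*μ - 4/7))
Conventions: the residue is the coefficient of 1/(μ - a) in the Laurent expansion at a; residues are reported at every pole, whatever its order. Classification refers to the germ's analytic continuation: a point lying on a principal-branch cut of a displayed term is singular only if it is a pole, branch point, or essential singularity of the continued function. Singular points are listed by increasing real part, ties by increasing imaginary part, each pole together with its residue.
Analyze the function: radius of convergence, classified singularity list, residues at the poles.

Denominator factor (μ - 8/7)^3: pole of order 3 at 8/7, modulus 8/7.
Denominator factor (μ**2 + 3*μ - 4/7): discriminant 79/7, real irrational roots -3/2 + (1/14)*sqrt(553) and -3/2 - (1/14)*sqrt(553); poles of order 1, moduli -3/2 + (1/14)*sqrt(553) and 3/2 + (1/14)*sqrt(553).
The radius of convergence is the smallest modulus among the singular points: -3/2 + (1/14)*sqrt(553).
The factor μ**2 + 3*μ - 4/7 splits as (μ - a)(μ - a') with a = -3/2 - (1/14)*sqrt(553), a' = -3/2 + (1/14)*sqrt(553). At the order-1 pole a set g(μ) = (μ - a)*f(μ) = [(27*μ**2/11 + 23*μ - 19/13)/(μ - 8/7)**3] / (μ - a').
Simple pole: residue = g(a) at a = -3/2 - (1/14)*sqrt(553), which is -445151917/809347968 + (996628591/63938489472)*sqrt(553).
The factor μ**2 + 3*μ - 4/7 splits as (μ - a)(μ - a') with a = -3/2 + (1/14)*sqrt(553), a' = -3/2 - (1/14)*sqrt(553). At the order-1 pole a set g(μ) = (μ - a)*f(μ) = [(27*μ**2/11 + 23*μ - 19/13)/(μ - 8/7)**3] / (μ - a').
Simple pole: residue = g(a) at a = -3/2 + (1/14)*sqrt(553), which is -445151917/809347968 - (996628591/63938489472)*sqrt(553).
At the order-3 pole 8/7 set g(μ) = (μ - (8/7))^3*f(μ) = (27*μ**2/11 + 23*μ - 19/13)/(μ**2 + 3*μ - 4/7).
Order-3 pole: residue = g''(a)/2; g''(8/7) = 445151917/202336992, so the residue is 445151917/404673984.
List the singular points by increasing real part (a conjugate pair: the negative imaginary part first).

Radius of convergence at 0: -3/2 + (1/14)*sqrt(553).
At -3/2 - (1/14)*sqrt(553): a pole of order 1; residue -445151917/809347968 + (996628591/63938489472)*sqrt(553).
At -3/2 + (1/14)*sqrt(553): a pole of order 1; residue -445151917/809347968 - (996628591/63938489472)*sqrt(553).
At 8/7: a pole of order 3; residue 445151917/404673984.


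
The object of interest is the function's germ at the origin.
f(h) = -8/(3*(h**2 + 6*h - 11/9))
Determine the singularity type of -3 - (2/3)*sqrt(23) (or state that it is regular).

The denominator factor h**2 + 6*h - 11/9 vanishes at -3 - (2/3)*sqrt(23) and appears to the power 1; the numerator there equals -8/3, nonzero, and no other factor vanishes.
Hence a pole whose order is the multiplicity, 1.

The point is a pole of order 1.


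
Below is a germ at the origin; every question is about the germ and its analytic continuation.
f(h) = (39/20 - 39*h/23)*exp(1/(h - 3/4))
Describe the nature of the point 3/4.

The point is an essential singularity.

The exponent 1/(h - (3/4)) has a pole at 3/4, so exp(1/(h - (3/4))) takes every nonzero value near it: an essential singularity (not a pole of any order).


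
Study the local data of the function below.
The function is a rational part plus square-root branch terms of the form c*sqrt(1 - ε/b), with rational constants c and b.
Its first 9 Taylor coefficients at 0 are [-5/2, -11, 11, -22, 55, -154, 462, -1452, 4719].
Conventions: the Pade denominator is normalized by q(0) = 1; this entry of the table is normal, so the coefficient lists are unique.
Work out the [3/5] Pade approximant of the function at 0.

Taylor coefficients needed (read off): a_0 = -5/2, a_1 = -11, a_2 = 11, a_3 = -22, a_4 = 55, a_5 = -154, a_6 = 462, a_7 = -1452, a_8 = 4719.
Write the denominator as Q(ε) = 1 + q1*ε + q2*ε^2 + q3*ε^3 + q4*ε^4 + q5*ε^5. Requiring Q*f - P = O(ε^9) with deg P <= 3 kills the coefficients of ε^4..ε^8 in Q*f:
  ε^4: a_4 + q1*a_3 + q2*a_2 + q3*a_1 + q4*a_0 = 0, i.e. 55 + (-22)*q1 + (11)*q2 + (-11)*q3 + (-5/2)*q4 = 0.
  ε^5: a_5 + q1*a_4 + q2*a_3 + q3*a_2 + q4*a_1 + q5*a_0 = 0, i.e. -154 + (55)*q1 + (-22)*q2 + (11)*q3 + (-11)*q4 + (-5/2)*q5 = 0.
  ε^6: a_6 + q1*a_5 + q2*a_4 + q3*a_3 + q4*a_2 + q5*a_1 = 0, i.e. 462 + (-154)*q1 + (55)*q2 + (-22)*q3 + (11)*q4 + (-11)*q5 = 0.
  ε^7: a_7 + q1*a_6 + q2*a_5 + q3*a_4 + q4*a_3 + q5*a_2 = 0, i.e. -1452 + (462)*q1 + (-154)*q2 + (55)*q3 + (-22)*q4 + (11)*q5 = 0.
  ε^8: a_8 + q1*a_7 + q2*a_6 + q3*a_5 + q4*a_4 + q5*a_3 = 0, i.e. 4719 + (-1452)*q1 + (462)*q2 + (-154)*q3 + (55)*q4 + (-22)*q5 = 0.
Solving this linear system: q1 = 16923/2732, q2 = 7114/683, q3 = 2180/683, q4 = -495/683, q5 = 341/1366.
The numerator is Q*f truncated at degree 3: P0 = a_0 = -5/2; P1 = a_1 + q1*a_0 = -144719/5464; P2 = a_2 + q1*a_1 + q2*a_0 = -227241/2732; P3 = a_3 + q1*a_2 + q2*a_1 + q3*a_0 = -208767/2732.

The Pade approximant has numerator coefficients [-5/2, -144719/5464, -227241/2732, -208767/2732]; denominator coefficients [1, 16923/2732, 7114/683, 2180/683, -495/683, 341/1366].


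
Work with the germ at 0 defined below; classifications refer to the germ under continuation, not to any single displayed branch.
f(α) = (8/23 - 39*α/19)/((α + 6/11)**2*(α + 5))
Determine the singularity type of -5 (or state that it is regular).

The point is a pole of order 1.

The denominator factor α + 5 vanishes at -5 and appears to the power 1; the numerator there equals 4637/437, nonzero, and no other factor vanishes.
Hence a pole whose order is the multiplicity, 1.


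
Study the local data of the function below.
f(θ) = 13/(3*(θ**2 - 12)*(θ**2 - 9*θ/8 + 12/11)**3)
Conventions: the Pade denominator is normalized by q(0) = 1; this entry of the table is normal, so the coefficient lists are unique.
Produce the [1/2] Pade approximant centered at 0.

The Pade approximant has numerator coefficients [-17303/62208, -410167615/1326587904]; denominator coefficients [1, -142659/71972, 66828827/27637248].

Taylor coefficients needed (expand at 0): a_0 = -17303/62208, a_1 = -190333/221184, a_2 = -98713615/95551488, a_3 = 11229647/339738624.
Write the denominator as Q(θ) = 1 + q1*θ + q2*θ^2. Requiring Q*f - P = O(θ^4) with deg P <= 1 kills the coefficients of θ^2..θ^3 in Q*f:
  θ^2: a_2 + q1*a_1 + q2*a_0 = 0, i.e. -98713615/95551488 + (-190333/221184)*q1 + (-17303/62208)*q2 = 0.
  θ^3: a_3 + q1*a_2 + q2*a_1 = 0, i.e. 11229647/339738624 + (-98713615/95551488)*q1 + (-190333/221184)*q2 = 0.
Solving this linear system: q1 = -142659/71972, q2 = 66828827/27637248.
The numerator is Q*f truncated at degree 1: P0 = a_0 = -17303/62208; P1 = a_1 + q1*a_0 = -410167615/1326587904.


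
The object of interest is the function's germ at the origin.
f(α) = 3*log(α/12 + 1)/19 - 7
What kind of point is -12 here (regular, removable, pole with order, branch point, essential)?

The point is a logarithmic branch point.

The term (3/19)*log(1 - α/(-12)) has argument 1 - -12/(-12) = 0 at -12: a logarithmic (infinitely-sheeted) branch point; the remaining terms are analytic or single-valued there.


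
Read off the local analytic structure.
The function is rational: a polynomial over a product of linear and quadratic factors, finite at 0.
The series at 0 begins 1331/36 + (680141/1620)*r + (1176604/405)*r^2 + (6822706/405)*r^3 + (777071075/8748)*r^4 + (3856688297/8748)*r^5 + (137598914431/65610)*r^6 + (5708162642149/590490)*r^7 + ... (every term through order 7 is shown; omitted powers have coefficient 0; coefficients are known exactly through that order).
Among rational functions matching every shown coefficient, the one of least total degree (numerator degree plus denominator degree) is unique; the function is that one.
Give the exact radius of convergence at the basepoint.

No rational of total degree below 5 reproduces all 8 coefficients; solving the [2/3] Pade equations on them gives f(r) = (9*r**2/2 - 4*r/15 - 3/4)/(r - 3/11)**3, whose expansion matches every shown term.
Denominator factor (r - 3/11)^3: pole of order 3 at 3/11, modulus 3/11.
The radius of convergence is the smallest modulus among the singular points: 3/11.

The radius of convergence is 3/11.


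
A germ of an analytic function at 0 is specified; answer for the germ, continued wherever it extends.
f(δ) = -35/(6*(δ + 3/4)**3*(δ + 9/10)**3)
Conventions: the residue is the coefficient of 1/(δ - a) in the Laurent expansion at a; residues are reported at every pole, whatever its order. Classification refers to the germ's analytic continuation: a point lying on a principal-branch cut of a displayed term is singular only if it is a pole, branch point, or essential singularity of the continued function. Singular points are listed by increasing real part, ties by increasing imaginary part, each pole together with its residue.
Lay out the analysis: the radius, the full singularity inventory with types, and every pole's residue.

Denominator factor (δ + 9/10)^3: pole of order 3 at -9/10, modulus 9/10.
Denominator factor (δ + 3/4)^3: pole of order 3 at -3/4, modulus 3/4.
The radius of convergence is the smallest modulus among the singular points: 3/4.
At the order-3 pole -9/10 set g(δ) = (δ - (-9/10))^3*f(δ) = -35/(6*(δ + 3/4)**3).
Order-3 pole: residue = g''(a)/2; g''(-9/10) = 224000000/243, so the residue is 112000000/243.
At the order-3 pole -3/4 set g(δ) = (δ - (-3/4))^3*f(δ) = -35/(6*(δ + 9/10)**3).
Order-3 pole: residue = g''(a)/2; g''(-3/4) = -224000000/243, so the residue is -112000000/243.
List the singular points by increasing real part (a conjugate pair: the negative imaginary part first).

Radius of convergence at 0: 3/4.
At -9/10: a pole of order 3; residue 112000000/243.
At -3/4: a pole of order 3; residue -112000000/243.


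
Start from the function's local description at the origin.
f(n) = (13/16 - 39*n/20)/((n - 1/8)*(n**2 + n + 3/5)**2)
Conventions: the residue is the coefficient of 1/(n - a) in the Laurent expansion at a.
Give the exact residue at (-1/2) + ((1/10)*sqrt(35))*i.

The factor n**2 + n + 3/5 splits as (n - a)(n - a') with a = (-1/2) + ((1/10)*sqrt(35))*i, a' = (-1/2) - ((1/10)*sqrt(35))*i. At the order-2 pole a set g(n) = (n - a)^2*f(n) = [(13/16 - 39*n/20)/(n - 1/8)] / (n - a')^2.
Order-2 pole: residue = g'(a); g'((-1/2) + ((1/10)*sqrt(35))*i) = (-29120/56169) + ((1619683/2752281)*sqrt(35))*i, so the residue is (-29120/56169) + ((1619683/2752281)*sqrt(35))*i.

The residue is (-29120/56169) + ((1619683/2752281)*sqrt(35))*i.


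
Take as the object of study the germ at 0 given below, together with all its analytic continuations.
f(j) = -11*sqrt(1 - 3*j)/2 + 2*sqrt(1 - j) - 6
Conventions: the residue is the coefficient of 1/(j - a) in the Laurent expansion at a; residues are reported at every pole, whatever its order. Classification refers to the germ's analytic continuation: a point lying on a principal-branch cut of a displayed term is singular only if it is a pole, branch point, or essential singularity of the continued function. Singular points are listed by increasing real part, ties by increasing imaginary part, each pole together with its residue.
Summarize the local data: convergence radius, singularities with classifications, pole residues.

Radius of convergence at 0: 1/3.
At 1/3: an algebraic (square-root) branch point.
At 1: an algebraic (square-root) branch point.

Branch term (2)*sqrt(1 - j/(1)): its argument vanishes at j = 1, a square-root branch point, modulus 1.
Branch term (-11/2)*sqrt(1 - j/(1/3)): its argument vanishes at j = 1/3, a square-root branch point, modulus 1/3.
The radius of convergence is the smallest modulus among the singular points: 1/3.
List the singular points by increasing real part (a conjugate pair: the negative imaginary part first).


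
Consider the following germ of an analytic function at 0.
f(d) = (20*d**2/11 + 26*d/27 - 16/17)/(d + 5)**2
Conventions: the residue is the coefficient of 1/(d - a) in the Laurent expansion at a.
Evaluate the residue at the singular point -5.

The residue is -5114/297.

At the order-2 pole -5 set g(d) = (d - (-5))^2*f(d) = 20*d**2/11 + 26*d/27 - 16/17.
Order-2 pole: residue = g'(a); g'(-5) = -5114/297, so the residue is -5114/297.


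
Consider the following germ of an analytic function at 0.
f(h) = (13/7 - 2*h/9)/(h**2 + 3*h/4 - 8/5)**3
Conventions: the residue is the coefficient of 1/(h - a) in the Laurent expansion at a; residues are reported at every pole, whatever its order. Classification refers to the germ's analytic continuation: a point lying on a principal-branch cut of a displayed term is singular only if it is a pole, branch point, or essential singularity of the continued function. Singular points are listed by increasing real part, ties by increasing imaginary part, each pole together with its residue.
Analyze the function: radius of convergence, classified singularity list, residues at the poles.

Denominator factor (h**2 + 3*h/4 - 8/5)^3: discriminant 557/80, real irrational roots -3/8 + (1/40)*sqrt(2785) and -3/8 - (1/40)*sqrt(2785); poles of order 3, moduli -3/8 + (1/40)*sqrt(2785) and 3/8 + (1/40)*sqrt(2785).
The radius of convergence is the smallest modulus among the singular points: -3/8 + (1/40)*sqrt(2785).
The factor h**2 + 3*h/4 - 8/5 splits as (h - a)(h - a') with a = -3/8 - (1/40)*sqrt(2785), a' = -3/8 + (1/40)*sqrt(2785). At the order-3 pole a set g(h) = (h - a)^3*f(h) = [13/7 - 2*h/9] / (h - a')^3.
Order-3 pole: residue = g''(a)/2; g''(-3/8 - (1/40)*sqrt(2785)) = -(4172800/1209660851)*sqrt(2785), so the residue is -(2086400/1209660851)*sqrt(2785).
The factor h**2 + 3*h/4 - 8/5 splits as (h - a)(h - a') with a = -3/8 + (1/40)*sqrt(2785), a' = -3/8 - (1/40)*sqrt(2785). At the order-3 pole a set g(h) = (h - a)^3*f(h) = [13/7 - 2*h/9] / (h - a')^3.
Order-3 pole: residue = g''(a)/2; g''(-3/8 + (1/40)*sqrt(2785)) = (4172800/1209660851)*sqrt(2785), so the residue is (2086400/1209660851)*sqrt(2785).
List the singular points by increasing real part (a conjugate pair: the negative imaginary part first).

Radius of convergence at 0: -3/8 + (1/40)*sqrt(2785).
At -3/8 - (1/40)*sqrt(2785): a pole of order 3; residue -(2086400/1209660851)*sqrt(2785).
At -3/8 + (1/40)*sqrt(2785): a pole of order 3; residue (2086400/1209660851)*sqrt(2785).


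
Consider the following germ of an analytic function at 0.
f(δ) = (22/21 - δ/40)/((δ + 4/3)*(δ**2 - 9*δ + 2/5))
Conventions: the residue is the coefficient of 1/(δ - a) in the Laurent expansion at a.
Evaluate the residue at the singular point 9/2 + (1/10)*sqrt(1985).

The factor δ**2 - 9*δ + 2/5 splits as (δ - a)(δ - a') with a = 9/2 + (1/10)*sqrt(1985), a' = 9/2 - (1/10)*sqrt(1985). At the order-1 pole a set g(δ) = (δ - a)*f(δ) = [(22/21 - δ/40)/(δ + 4/3)] / (δ - a').
Simple pole: residue = g(a) at a = 9/2 + (1/10)*sqrt(1985), which is -681/17864 + (1339/1266430)*sqrt(1985).

The residue is -681/17864 + (1339/1266430)*sqrt(1985).


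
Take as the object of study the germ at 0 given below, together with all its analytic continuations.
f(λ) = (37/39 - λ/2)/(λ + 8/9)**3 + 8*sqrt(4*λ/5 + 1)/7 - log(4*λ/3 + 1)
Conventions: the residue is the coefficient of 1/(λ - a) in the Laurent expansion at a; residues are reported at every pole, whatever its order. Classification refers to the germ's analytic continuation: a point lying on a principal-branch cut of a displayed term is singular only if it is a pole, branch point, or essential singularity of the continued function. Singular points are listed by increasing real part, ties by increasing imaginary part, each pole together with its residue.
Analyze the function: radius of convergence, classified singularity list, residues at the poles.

Radius of convergence at 0: 3/4.
At -5/4: an algebraic (square-root) branch point.
At -8/9: a pole of order 3; residue 0.
At -3/4: a logarithmic branch point.

Denominator factor (λ + 8/9)^3: pole of order 3 at -8/9, modulus 8/9.
Branch term (-1)*log(1 - λ/(-3/4)): its argument vanishes at λ = -3/4, a logarithmic branch point, modulus 3/4.
Branch term (8/7)*sqrt(1 - λ/(-5/4)): its argument vanishes at λ = -5/4, a square-root branch point, modulus 5/4.
The radius of convergence is the smallest modulus among the singular points: 3/4.
The branch terms are analytic at -8/9 and contribute nothing to the residue; only the rational part matters.
At the order-3 pole -8/9 set g(λ) = (λ - (-8/9))^3*(rational part) = 37/39 - λ/2.
Order-3 pole: residue = g''(a)/2; g''(-8/9) = 0, so the residue is 0.
List the singular points by increasing real part (a conjugate pair: the negative imaginary part first).


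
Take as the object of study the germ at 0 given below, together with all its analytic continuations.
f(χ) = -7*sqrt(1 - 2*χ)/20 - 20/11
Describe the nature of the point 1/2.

The point is an algebraic (square-root) branch point.

The term (-7/20)*sqrt(1 - χ/(1/2)) has argument 1 - 1/2/(1/2) = 0 at 1/2: a square-root (algebraic, two-sheeted) branch point; the remaining terms are analytic or single-valued there.


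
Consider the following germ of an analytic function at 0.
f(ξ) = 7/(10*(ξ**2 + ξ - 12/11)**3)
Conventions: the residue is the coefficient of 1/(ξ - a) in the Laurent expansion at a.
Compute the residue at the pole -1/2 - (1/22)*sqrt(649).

The factor ξ**2 + ξ - 12/11 splits as (ξ - a)(ξ - a') with a = -1/2 - (1/22)*sqrt(649), a' = -1/2 + (1/22)*sqrt(649). At the order-3 pole a set g(ξ) = (ξ - a)^3*f(ξ) = [7/10] / (ξ - a')^3.
Order-3 pole: residue = g''(a)/2; g''(-1/2 - (1/22)*sqrt(649)) = -(5082/1026895)*sqrt(649), so the residue is -(2541/1026895)*sqrt(649).

The residue is -(2541/1026895)*sqrt(649).


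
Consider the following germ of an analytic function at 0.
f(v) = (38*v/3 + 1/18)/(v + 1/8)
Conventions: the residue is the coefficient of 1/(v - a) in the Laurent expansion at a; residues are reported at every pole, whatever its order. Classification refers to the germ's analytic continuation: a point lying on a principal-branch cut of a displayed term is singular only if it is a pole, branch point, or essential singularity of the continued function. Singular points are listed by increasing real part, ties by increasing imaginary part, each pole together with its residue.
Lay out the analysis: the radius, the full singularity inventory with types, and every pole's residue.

Denominator factor (v + 1/8): pole of order 1 at -1/8, modulus 1/8.
The radius of convergence is the smallest modulus among the singular points: 1/8.
At the order-1 pole -1/8 set g(v) = (v - (-1/8))*f(v) = 38*v/3 + 1/18.
Simple pole: residue = g(a) at a = -1/8, which is -55/36.

Radius of convergence at 0: 1/8.
At -1/8: a pole of order 1; residue -55/36.


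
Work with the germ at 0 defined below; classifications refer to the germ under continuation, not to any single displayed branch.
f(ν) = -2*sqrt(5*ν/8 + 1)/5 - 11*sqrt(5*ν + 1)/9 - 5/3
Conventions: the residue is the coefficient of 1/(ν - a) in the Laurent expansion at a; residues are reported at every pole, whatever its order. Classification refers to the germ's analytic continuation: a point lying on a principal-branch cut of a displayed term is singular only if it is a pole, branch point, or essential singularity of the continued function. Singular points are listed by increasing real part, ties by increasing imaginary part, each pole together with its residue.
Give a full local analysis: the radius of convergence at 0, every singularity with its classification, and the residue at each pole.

Radius of convergence at 0: 1/5.
At -8/5: an algebraic (square-root) branch point.
At -1/5: an algebraic (square-root) branch point.

Branch term (-2/5)*sqrt(1 - ν/(-8/5)): its argument vanishes at ν = -8/5, a square-root branch point, modulus 8/5.
Branch term (-11/9)*sqrt(1 - ν/(-1/5)): its argument vanishes at ν = -1/5, a square-root branch point, modulus 1/5.
The radius of convergence is the smallest modulus among the singular points: 1/5.
List the singular points by increasing real part (a conjugate pair: the negative imaginary part first).


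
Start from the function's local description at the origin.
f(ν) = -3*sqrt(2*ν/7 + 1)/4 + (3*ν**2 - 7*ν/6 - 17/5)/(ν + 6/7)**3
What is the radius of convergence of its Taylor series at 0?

Denominator factor (ν + 6/7)^3: pole of order 3 at -6/7, modulus 6/7.
Branch term (-3/4)*sqrt(1 - ν/(-7/2)): its argument vanishes at ν = -7/2, a square-root branch point, modulus 7/2.
The radius of convergence is the smallest modulus among the singular points: 6/7.

The radius of convergence is 6/7.


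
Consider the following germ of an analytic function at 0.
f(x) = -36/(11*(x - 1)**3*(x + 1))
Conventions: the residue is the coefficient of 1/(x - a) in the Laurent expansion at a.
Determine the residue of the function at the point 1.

At the order-3 pole 1 set g(x) = (x - (1))^3*f(x) = -36/(11*(x + 1)).
Order-3 pole: residue = g''(a)/2; g''(1) = -9/11, so the residue is -9/22.

The residue is -9/22.


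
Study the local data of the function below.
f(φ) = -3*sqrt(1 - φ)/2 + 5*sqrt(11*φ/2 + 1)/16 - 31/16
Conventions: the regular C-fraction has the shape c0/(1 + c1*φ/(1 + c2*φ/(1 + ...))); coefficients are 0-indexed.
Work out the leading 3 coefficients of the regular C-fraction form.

Taylor coefficients (expand at 0): a_0 = -25/8, a_1 = 103/64, a_2 = -509/512.
c0 = a_0 = -25/8. Peel one level at a time: if S = 1 + c*φ/S' with S'(0) = 1, then c is the φ-coefficient of S and S' = c*φ/(S - 1).
S_1 = c0/f = 1 + (103/200)*φ + (-529/10000)*φ^2 + ...; c1 = 103/200.
S_2 = c1*φ/(S_1 - 1) = 1 + (529/5150)*φ + ...; c2 = 529/5150.

The regular C-fraction coefficients are [-25/8, 103/200, 529/5150].


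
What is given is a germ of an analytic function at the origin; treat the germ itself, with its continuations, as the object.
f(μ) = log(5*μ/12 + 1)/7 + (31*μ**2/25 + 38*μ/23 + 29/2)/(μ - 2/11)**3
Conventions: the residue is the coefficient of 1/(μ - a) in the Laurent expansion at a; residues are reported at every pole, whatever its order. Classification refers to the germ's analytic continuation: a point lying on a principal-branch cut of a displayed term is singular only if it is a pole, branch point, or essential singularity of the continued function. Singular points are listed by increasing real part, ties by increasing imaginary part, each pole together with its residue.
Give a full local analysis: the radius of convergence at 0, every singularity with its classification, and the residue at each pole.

Radius of convergence at 0: 2/11.
At -12/5: a logarithmic branch point.
At 2/11: a pole of order 3; residue 31/25.

Denominator factor (μ - 2/11)^3: pole of order 3 at 2/11, modulus 2/11.
Branch term (1/7)*log(1 - μ/(-12/5)): its argument vanishes at μ = -12/5, a logarithmic branch point, modulus 12/5.
The radius of convergence is the smallest modulus among the singular points: 2/11.
The branch term is analytic at 2/11 and contributes nothing to the residue; only the rational part matters.
At the order-3 pole 2/11 set g(μ) = (μ - (2/11))^3*(rational part) = 31*μ**2/25 + 38*μ/23 + 29/2.
Order-3 pole: residue = g''(a)/2; g''(2/11) = 62/25, so the residue is 31/25.
List the singular points by increasing real part (a conjugate pair: the negative imaginary part first).


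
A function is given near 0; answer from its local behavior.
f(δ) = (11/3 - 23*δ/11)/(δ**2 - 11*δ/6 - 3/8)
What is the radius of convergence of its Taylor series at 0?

The radius of convergence is -11/12 + (5/12)*sqrt(7).

Denominator factor (δ**2 - 11*δ/6 - 3/8): discriminant 175/36, real irrational roots 11/12 + (5/12)*sqrt(7) and 11/12 - (5/12)*sqrt(7); poles of order 1, moduli 11/12 + (5/12)*sqrt(7) and -11/12 + (5/12)*sqrt(7).
The radius of convergence is the smallest modulus among the singular points: -11/12 + (5/12)*sqrt(7).


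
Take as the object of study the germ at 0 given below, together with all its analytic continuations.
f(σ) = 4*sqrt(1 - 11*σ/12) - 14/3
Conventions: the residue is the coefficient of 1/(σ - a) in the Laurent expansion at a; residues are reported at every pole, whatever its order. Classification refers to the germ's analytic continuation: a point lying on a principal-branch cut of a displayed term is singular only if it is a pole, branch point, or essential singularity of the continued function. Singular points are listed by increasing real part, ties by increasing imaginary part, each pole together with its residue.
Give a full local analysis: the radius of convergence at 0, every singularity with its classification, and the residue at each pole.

Radius of convergence at 0: 12/11.
At 12/11: an algebraic (square-root) branch point.

Branch term (4)*sqrt(1 - σ/(12/11)): its argument vanishes at σ = 12/11, a square-root branch point, modulus 12/11.
The radius of convergence is the smallest modulus among the singular points: 12/11.


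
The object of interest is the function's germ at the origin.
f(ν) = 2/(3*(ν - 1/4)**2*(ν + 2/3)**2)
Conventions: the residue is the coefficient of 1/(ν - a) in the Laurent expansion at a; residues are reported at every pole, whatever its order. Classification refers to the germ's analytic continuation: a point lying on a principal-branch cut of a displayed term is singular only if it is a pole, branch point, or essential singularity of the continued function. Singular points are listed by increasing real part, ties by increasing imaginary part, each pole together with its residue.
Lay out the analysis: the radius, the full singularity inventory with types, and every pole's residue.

Radius of convergence at 0: 1/4.
At -2/3: a pole of order 2; residue 2304/1331.
At 1/4: a pole of order 2; residue -2304/1331.

Denominator factor (ν - 1/4)^2: pole of order 2 at 1/4, modulus 1/4.
Denominator factor (ν + 2/3)^2: pole of order 2 at -2/3, modulus 2/3.
The radius of convergence is the smallest modulus among the singular points: 1/4.
At the order-2 pole -2/3 set g(ν) = (ν - (-2/3))^2*f(ν) = 2/(3*(ν - 1/4)**2).
Order-2 pole: residue = g'(a); g'(-2/3) = 2304/1331, so the residue is 2304/1331.
At the order-2 pole 1/4 set g(ν) = (ν - (1/4))^2*f(ν) = 2/(3*(ν + 2/3)**2).
Order-2 pole: residue = g'(a); g'(1/4) = -2304/1331, so the residue is -2304/1331.
List the singular points by increasing real part (a conjugate pair: the negative imaginary part first).


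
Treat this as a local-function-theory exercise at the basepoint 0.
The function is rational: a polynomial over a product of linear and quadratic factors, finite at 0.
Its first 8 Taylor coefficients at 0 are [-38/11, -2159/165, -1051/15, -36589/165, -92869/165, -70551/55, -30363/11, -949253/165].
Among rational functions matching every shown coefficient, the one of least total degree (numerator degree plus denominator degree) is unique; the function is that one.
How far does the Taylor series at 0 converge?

The radius of convergence is 1/2.

No rational of total degree below 5 reproduces all 8 coefficients; solving the [2/3] Pade equations on them gives f(ξ) = (35*ξ**2/2 - 11*ξ/30 + 19/11)/((ξ - 1)**2*(ξ - 1/2)), whose expansion matches every shown term.
Denominator factor (ξ - 1/2): pole of order 1 at 1/2, modulus 1/2.
Denominator factor (ξ - 1)^2: pole of order 2 at 1, modulus 1.
The radius of convergence is the smallest modulus among the singular points: 1/2.


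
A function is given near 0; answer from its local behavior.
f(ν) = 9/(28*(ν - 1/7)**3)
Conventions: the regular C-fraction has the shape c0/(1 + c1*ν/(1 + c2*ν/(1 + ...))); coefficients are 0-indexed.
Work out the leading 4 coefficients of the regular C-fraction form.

The regular C-fraction coefficients are [-441/4, -21, 7, -14/3].

Taylor coefficients (expand at 0): a_0 = -441/4, a_1 = -9261/4, a_2 = -64827/2, a_3 = -756315/2.
c0 = a_0 = -441/4. Peel one level at a time: if S = 1 + c*ν/S' with S'(0) = 1, then c is the ν-coefficient of S and S' = c*ν/(S - 1).
S_1 = c0/f = 1 + (-21)*ν + (147)*ν^2 + ...; c1 = -21.
S_2 = c1*ν/(S_1 - 1) = 1 + (7)*ν + (98/3)*ν^2 + ...; c2 = 7.
S_3 = c2*ν/(S_2 - 1) = 1 + (-14/3)*ν + ...; c3 = -14/3.


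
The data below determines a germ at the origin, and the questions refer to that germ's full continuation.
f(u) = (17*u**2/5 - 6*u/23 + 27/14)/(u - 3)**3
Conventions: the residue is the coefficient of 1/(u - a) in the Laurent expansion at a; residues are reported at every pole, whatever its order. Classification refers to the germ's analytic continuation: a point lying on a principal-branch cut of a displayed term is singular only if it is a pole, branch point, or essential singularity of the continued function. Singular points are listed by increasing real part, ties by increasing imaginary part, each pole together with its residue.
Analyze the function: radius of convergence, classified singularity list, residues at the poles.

Denominator factor (u - 3)^3: pole of order 3 at 3, modulus 3.
The radius of convergence is the smallest modulus among the singular points: 3.
At the order-3 pole 3 set g(u) = (u - (3))^3*f(u) = 17*u**2/5 - 6*u/23 + 27/14.
Order-3 pole: residue = g''(a)/2; g''(3) = 34/5, so the residue is 17/5.

Radius of convergence at 0: 3.
At 3: a pole of order 3; residue 17/5.


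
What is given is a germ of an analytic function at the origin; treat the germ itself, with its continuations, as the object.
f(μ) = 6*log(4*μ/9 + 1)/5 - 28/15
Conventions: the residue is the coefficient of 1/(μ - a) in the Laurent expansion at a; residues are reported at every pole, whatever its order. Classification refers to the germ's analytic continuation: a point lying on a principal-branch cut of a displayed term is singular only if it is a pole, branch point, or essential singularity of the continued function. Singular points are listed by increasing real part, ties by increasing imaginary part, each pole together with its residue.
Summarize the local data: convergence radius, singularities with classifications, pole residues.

Radius of convergence at 0: 9/4.
At -9/4: a logarithmic branch point.

Branch term (6/5)*log(1 - μ/(-9/4)): its argument vanishes at μ = -9/4, a logarithmic branch point, modulus 9/4.
The radius of convergence is the smallest modulus among the singular points: 9/4.


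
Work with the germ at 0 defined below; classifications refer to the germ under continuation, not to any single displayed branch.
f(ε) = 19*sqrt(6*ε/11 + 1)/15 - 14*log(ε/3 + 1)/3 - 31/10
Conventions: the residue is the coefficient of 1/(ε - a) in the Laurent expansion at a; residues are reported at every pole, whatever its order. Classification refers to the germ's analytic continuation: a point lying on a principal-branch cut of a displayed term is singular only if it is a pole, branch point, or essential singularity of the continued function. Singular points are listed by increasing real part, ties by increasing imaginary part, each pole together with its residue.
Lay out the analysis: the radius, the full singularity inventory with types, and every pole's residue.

Radius of convergence at 0: 11/6.
At -3: a logarithmic branch point.
At -11/6: an algebraic (square-root) branch point.

Branch term (19/15)*sqrt(1 - ε/(-11/6)): its argument vanishes at ε = -11/6, a square-root branch point, modulus 11/6.
Branch term (-14/3)*log(1 - ε/(-3)): its argument vanishes at ε = -3, a logarithmic branch point, modulus 3.
The radius of convergence is the smallest modulus among the singular points: 11/6.
List the singular points by increasing real part (a conjugate pair: the negative imaginary part first).


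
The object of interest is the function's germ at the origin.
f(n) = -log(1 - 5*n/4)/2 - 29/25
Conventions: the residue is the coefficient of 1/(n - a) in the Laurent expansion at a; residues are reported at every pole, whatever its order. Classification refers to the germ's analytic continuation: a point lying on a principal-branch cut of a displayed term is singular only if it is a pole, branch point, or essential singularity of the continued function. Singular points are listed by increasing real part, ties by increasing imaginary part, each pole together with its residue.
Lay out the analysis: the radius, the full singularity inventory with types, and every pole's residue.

Branch term (-1/2)*log(1 - n/(4/5)): its argument vanishes at n = 4/5, a logarithmic branch point, modulus 4/5.
The radius of convergence is the smallest modulus among the singular points: 4/5.

Radius of convergence at 0: 4/5.
At 4/5: a logarithmic branch point.
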